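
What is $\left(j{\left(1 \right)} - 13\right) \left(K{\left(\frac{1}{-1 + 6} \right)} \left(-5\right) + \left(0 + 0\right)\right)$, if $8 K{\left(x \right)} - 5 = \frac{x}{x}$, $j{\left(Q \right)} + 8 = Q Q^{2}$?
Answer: $75$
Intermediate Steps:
$j{\left(Q \right)} = -8 + Q^{3}$ ($j{\left(Q \right)} = -8 + Q Q^{2} = -8 + Q^{3}$)
$K{\left(x \right)} = \frac{3}{4}$ ($K{\left(x \right)} = \frac{5}{8} + \frac{x \frac{1}{x}}{8} = \frac{5}{8} + \frac{1}{8} \cdot 1 = \frac{5}{8} + \frac{1}{8} = \frac{3}{4}$)
$\left(j{\left(1 \right)} - 13\right) \left(K{\left(\frac{1}{-1 + 6} \right)} \left(-5\right) + \left(0 + 0\right)\right) = \left(\left(-8 + 1^{3}\right) - 13\right) \left(\frac{3}{4} \left(-5\right) + \left(0 + 0\right)\right) = \left(\left(-8 + 1\right) - 13\right) \left(- \frac{15}{4} + 0\right) = \left(-7 - 13\right) \left(- \frac{15}{4}\right) = \left(-20\right) \left(- \frac{15}{4}\right) = 75$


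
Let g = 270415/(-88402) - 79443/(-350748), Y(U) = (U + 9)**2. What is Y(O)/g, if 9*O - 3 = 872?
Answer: -1574347407520192/395210701503 ≈ -3983.6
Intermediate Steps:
O = 875/9 (O = 1/3 + (1/9)*872 = 1/3 + 872/9 = 875/9 ≈ 97.222)
Y(U) = (9 + U)**2
g = -4879144463/1722601372 (g = 270415*(-1/88402) - 79443*(-1/350748) = -270415/88402 + 8827/38972 = -4879144463/1722601372 ≈ -2.8324)
Y(O)/g = (9 + 875/9)**2/(-4879144463/1722601372) = (956/9)**2*(-1722601372/4879144463) = (913936/81)*(-1722601372/4879144463) = -1574347407520192/395210701503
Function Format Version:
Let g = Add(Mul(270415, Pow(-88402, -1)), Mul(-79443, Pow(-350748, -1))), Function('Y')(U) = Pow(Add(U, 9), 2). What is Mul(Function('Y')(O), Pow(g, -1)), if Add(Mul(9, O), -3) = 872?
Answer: Rational(-1574347407520192, 395210701503) ≈ -3983.6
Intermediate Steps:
O = Rational(875, 9) (O = Add(Rational(1, 3), Mul(Rational(1, 9), 872)) = Add(Rational(1, 3), Rational(872, 9)) = Rational(875, 9) ≈ 97.222)
Function('Y')(U) = Pow(Add(9, U), 2)
g = Rational(-4879144463, 1722601372) (g = Add(Mul(270415, Rational(-1, 88402)), Mul(-79443, Rational(-1, 350748))) = Add(Rational(-270415, 88402), Rational(8827, 38972)) = Rational(-4879144463, 1722601372) ≈ -2.8324)
Mul(Function('Y')(O), Pow(g, -1)) = Mul(Pow(Add(9, Rational(875, 9)), 2), Pow(Rational(-4879144463, 1722601372), -1)) = Mul(Pow(Rational(956, 9), 2), Rational(-1722601372, 4879144463)) = Mul(Rational(913936, 81), Rational(-1722601372, 4879144463)) = Rational(-1574347407520192, 395210701503)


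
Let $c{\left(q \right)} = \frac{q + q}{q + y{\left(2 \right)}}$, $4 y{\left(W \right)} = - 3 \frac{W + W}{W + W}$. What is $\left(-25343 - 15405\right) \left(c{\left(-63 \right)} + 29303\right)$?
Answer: $- \frac{101500130404}{85} \approx -1.1941 \cdot 10^{9}$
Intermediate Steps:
$y{\left(W \right)} = - \frac{3}{4}$ ($y{\left(W \right)} = \frac{\left(-3\right) \frac{W + W}{W + W}}{4} = \frac{\left(-3\right) \frac{2 W}{2 W}}{4} = \frac{\left(-3\right) 2 W \frac{1}{2 W}}{4} = \frac{\left(-3\right) 1}{4} = \frac{1}{4} \left(-3\right) = - \frac{3}{4}$)
$c{\left(q \right)} = \frac{2 q}{- \frac{3}{4} + q}$ ($c{\left(q \right)} = \frac{q + q}{q - \frac{3}{4}} = \frac{2 q}{- \frac{3}{4} + q}$)
$\left(-25343 - 15405\right) \left(c{\left(-63 \right)} + 29303\right) = \left(-25343 - 15405\right) \left(8 \left(-63\right) \frac{1}{-3 + 4 \left(-63\right)} + 29303\right) = - 40748 \left(8 \left(-63\right) \frac{1}{-3 - 252} + 29303\right) = - 40748 \left(8 \left(-63\right) \frac{1}{-255} + 29303\right) = - 40748 \left(8 \left(-63\right) \left(- \frac{1}{255}\right) + 29303\right) = - 40748 \left(\frac{168}{85} + 29303\right) = \left(-40748\right) \frac{2490923}{85} = - \frac{101500130404}{85}$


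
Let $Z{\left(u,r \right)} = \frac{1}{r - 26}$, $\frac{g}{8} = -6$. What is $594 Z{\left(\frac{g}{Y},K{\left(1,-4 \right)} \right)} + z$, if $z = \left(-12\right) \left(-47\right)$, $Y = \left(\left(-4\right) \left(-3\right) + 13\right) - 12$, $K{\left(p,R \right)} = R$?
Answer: $\frac{2721}{5} \approx 544.2$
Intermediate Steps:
$Y = 13$ ($Y = \left(12 + 13\right) - 12 = 25 - 12 = 13$)
$g = -48$ ($g = 8 \left(-6\right) = -48$)
$Z{\left(u,r \right)} = \frac{1}{-26 + r}$
$z = 564$
$594 Z{\left(\frac{g}{Y},K{\left(1,-4 \right)} \right)} + z = \frac{594}{-26 - 4} + 564 = \frac{594}{-30} + 564 = 594 \left(- \frac{1}{30}\right) + 564 = - \frac{99}{5} + 564 = \frac{2721}{5}$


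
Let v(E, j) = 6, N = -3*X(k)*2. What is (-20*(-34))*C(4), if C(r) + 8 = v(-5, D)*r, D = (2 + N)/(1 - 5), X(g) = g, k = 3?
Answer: 10880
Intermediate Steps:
N = -18 (N = -3*3*2 = -9*2 = -18)
D = 4 (D = (2 - 18)/(1 - 5) = -16/(-4) = -16*(-¼) = 4)
C(r) = -8 + 6*r
(-20*(-34))*C(4) = (-20*(-34))*(-8 + 6*4) = 680*(-8 + 24) = 680*16 = 10880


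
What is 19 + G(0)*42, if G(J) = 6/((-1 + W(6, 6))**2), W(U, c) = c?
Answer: 727/25 ≈ 29.080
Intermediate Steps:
G(J) = 6/25 (G(J) = 6/((-1 + 6)**2) = 6/(5**2) = 6/25)
19 + G(0)*42 = 19 + (6/25)*42 = 19 + 252/25 = 727/25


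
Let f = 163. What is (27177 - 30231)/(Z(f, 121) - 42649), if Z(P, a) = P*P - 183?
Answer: 1018/5421 ≈ 0.18779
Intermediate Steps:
Z(P, a) = -183 + P² (Z(P, a) = P² - 183 = -183 + P²)
(27177 - 30231)/(Z(f, 121) - 42649) = (27177 - 30231)/((-183 + 163²) - 42649) = -3054/((-183 + 26569) - 42649) = -3054/(26386 - 42649) = -3054/(-16263) = -3054*(-1/16263) = 1018/5421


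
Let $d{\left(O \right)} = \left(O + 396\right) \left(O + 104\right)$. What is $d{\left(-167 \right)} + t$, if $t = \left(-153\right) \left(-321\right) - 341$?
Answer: $34345$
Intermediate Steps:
$d{\left(O \right)} = \left(104 + O\right) \left(396 + O\right)$ ($d{\left(O \right)} = \left(396 + O\right) \left(104 + O\right) = \left(104 + O\right) \left(396 + O\right)$)
$t = 48772$ ($t = 49113 - 341 = 48772$)
$d{\left(-167 \right)} + t = \left(41184 + \left(-167\right)^{2} + 500 \left(-167\right)\right) + 48772 = \left(41184 + 27889 - 83500\right) + 48772 = -14427 + 48772 = 34345$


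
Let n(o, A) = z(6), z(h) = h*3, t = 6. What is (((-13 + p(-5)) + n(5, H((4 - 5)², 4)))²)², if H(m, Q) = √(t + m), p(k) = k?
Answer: 0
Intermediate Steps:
z(h) = 3*h
H(m, Q) = √(6 + m)
n(o, A) = 18 (n(o, A) = 3*6 = 18)
(((-13 + p(-5)) + n(5, H((4 - 5)², 4)))²)² = (((-13 - 5) + 18)²)² = ((-18 + 18)²)² = (0²)² = 0² = 0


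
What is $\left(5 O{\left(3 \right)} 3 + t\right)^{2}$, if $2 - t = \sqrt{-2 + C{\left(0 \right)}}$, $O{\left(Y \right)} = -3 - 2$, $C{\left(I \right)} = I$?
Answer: $\left(73 + i \sqrt{2}\right)^{2} \approx 5327.0 + 206.48 i$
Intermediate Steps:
$O{\left(Y \right)} = -5$ ($O{\left(Y \right)} = -3 - 2 = -5$)
$t = 2 - i \sqrt{2}$ ($t = 2 - \sqrt{-2 + 0} = 2 - \sqrt{-2} = 2 - i \sqrt{2} \approx 2.0 - 1.4142 i$)
$\left(5 O{\left(3 \right)} 3 + t\right)^{2} = \left(5 \left(-5\right) 3 + \left(2 - i \sqrt{2}\right)\right)^{2} = \left(\left(-25\right) 3 + \left(2 - i \sqrt{2}\right)\right)^{2} = \left(-75 + \left(2 - i \sqrt{2}\right)\right)^{2} = \left(-73 - i \sqrt{2}\right)^{2}$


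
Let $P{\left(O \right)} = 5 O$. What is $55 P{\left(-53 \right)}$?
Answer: $-14575$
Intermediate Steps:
$55 P{\left(-53 \right)} = 55 \cdot 5 \left(-53\right) = 55 \left(-265\right) = -14575$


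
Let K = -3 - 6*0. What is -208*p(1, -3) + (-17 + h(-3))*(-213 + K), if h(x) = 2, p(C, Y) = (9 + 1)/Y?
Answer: 11800/3 ≈ 3933.3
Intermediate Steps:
p(C, Y) = 10/Y
K = -3 (K = -3 + 0 = -3)
-208*p(1, -3) + (-17 + h(-3))*(-213 + K) = -2080/(-3) + (-17 + 2)*(-213 - 3) = -2080*(-1)/3 - 15*(-216) = -208*(-10/3) + 3240 = 2080/3 + 3240 = 11800/3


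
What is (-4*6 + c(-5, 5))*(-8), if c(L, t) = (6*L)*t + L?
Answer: 1432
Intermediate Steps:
c(L, t) = L + 6*L*t (c(L, t) = 6*L*t + L = L + 6*L*t)
(-4*6 + c(-5, 5))*(-8) = (-4*6 - 5*(1 + 6*5))*(-8) = (-24 - 5*(1 + 30))*(-8) = (-24 - 5*31)*(-8) = (-24 - 155)*(-8) = -179*(-8) = 1432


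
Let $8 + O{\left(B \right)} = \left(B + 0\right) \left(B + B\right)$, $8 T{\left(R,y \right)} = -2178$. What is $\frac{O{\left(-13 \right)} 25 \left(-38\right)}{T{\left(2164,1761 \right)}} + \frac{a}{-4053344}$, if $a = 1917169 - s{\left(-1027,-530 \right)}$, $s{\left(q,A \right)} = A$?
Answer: $\frac{153963787933}{133760352} \approx 1151.0$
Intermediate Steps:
$T{\left(R,y \right)} = - \frac{1089}{4}$ ($T{\left(R,y \right)} = \frac{1}{8} \left(-2178\right) = - \frac{1089}{4}$)
$a = 1917699$ ($a = 1917169 - -530 = 1917169 + 530 = 1917699$)
$O{\left(B \right)} = -8 + 2 B^{2}$ ($O{\left(B \right)} = -8 + \left(B + 0\right) \left(B + B\right) = -8 + B 2 B = -8 + 2 B^{2}$)
$\frac{O{\left(-13 \right)} 25 \left(-38\right)}{T{\left(2164,1761 \right)}} + \frac{a}{-4053344} = \frac{\left(-8 + 2 \left(-13\right)^{2}\right) 25 \left(-38\right)}{- \frac{1089}{4}} + \frac{1917699}{-4053344} = \left(-8 + 2 \cdot 169\right) 25 \left(-38\right) \left(- \frac{4}{1089}\right) + 1917699 \left(- \frac{1}{4053344}\right) = \left(-8 + 338\right) 25 \left(-38\right) \left(- \frac{4}{1089}\right) - \frac{1917699}{4053344} = 330 \cdot 25 \left(-38\right) \left(- \frac{4}{1089}\right) - \frac{1917699}{4053344} = 8250 \left(-38\right) \left(- \frac{4}{1089}\right) - \frac{1917699}{4053344} = \left(-313500\right) \left(- \frac{4}{1089}\right) - \frac{1917699}{4053344} = \frac{38000}{33} - \frac{1917699}{4053344} = \frac{153963787933}{133760352}$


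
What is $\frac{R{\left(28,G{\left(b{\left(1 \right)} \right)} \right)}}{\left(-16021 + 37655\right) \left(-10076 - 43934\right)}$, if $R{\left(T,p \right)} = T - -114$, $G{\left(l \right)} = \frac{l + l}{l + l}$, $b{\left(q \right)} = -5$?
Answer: $- \frac{71}{584226170} \approx -1.2153 \cdot 10^{-7}$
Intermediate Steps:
$G{\left(l \right)} = 1$ ($G{\left(l \right)} = \frac{2 l}{2 l} = 2 l \frac{1}{2 l} = 1$)
$R{\left(T,p \right)} = 114 + T$ ($R{\left(T,p \right)} = T + 114 = 114 + T$)
$\frac{R{\left(28,G{\left(b{\left(1 \right)} \right)} \right)}}{\left(-16021 + 37655\right) \left(-10076 - 43934\right)} = \frac{114 + 28}{\left(-16021 + 37655\right) \left(-10076 - 43934\right)} = \frac{142}{21634 \left(-54010\right)} = \frac{142}{-1168452340} = 142 \left(- \frac{1}{1168452340}\right) = - \frac{71}{584226170}$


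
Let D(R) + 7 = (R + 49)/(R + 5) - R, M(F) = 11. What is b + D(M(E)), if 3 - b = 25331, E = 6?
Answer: -101369/4 ≈ -25342.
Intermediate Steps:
b = -25328 (b = 3 - 1*25331 = 3 - 25331 = -25328)
D(R) = -7 - R + (49 + R)/(5 + R) (D(R) = -7 + ((R + 49)/(R + 5) - R) = -7 + ((49 + R)/(5 + R) - R) = -7 + (-R + (49 + R)/(5 + R)) = -7 - R + (49 + R)/(5 + R))
b + D(M(E)) = -25328 + (14 - 1*11² - 11*11)/(5 + 11) = -25328 + (14 - 1*121 - 121)/16 = -25328 + (14 - 121 - 121)/16 = -25328 + (1/16)*(-228) = -25328 - 57/4 = -101369/4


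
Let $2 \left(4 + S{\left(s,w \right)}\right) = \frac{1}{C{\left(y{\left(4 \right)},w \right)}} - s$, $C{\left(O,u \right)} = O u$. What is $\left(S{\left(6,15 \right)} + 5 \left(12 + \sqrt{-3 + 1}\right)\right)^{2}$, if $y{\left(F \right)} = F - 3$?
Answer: $\frac{2486281}{900} + \frac{1591 i \sqrt{2}}{3} \approx 2762.5 + 750.0 i$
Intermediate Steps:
$y{\left(F \right)} = -3 + F$ ($y{\left(F \right)} = F - 3 = -3 + F$)
$S{\left(s,w \right)} = -4 + \frac{1}{2 w} - \frac{s}{2}$ ($S{\left(s,w \right)} = -4 + \frac{\frac{1}{\left(-3 + 4\right) w} - s}{2} = -4 + \frac{\frac{1}{1 w} - s}{2} = -4 + \frac{\frac{1}{w} - s}{2} = -4 - \left(\frac{s}{2} - \frac{1}{2 w}\right) = -4 + \frac{1}{2 w} - \frac{s}{2}$)
$\left(S{\left(6,15 \right)} + 5 \left(12 + \sqrt{-3 + 1}\right)\right)^{2} = \left(\frac{1 - 15 \left(8 + 6\right)}{2 \cdot 15} + 5 \left(12 + \sqrt{-3 + 1}\right)\right)^{2} = \left(\frac{1}{2} \cdot \frac{1}{15} \left(1 - 15 \cdot 14\right) + 5 \left(12 + \sqrt{-2}\right)\right)^{2} = \left(\frac{1}{2} \cdot \frac{1}{15} \left(1 - 210\right) + 5 \left(12 + i \sqrt{2}\right)\right)^{2} = \left(\frac{1}{2} \cdot \frac{1}{15} \left(-209\right) + \left(60 + 5 i \sqrt{2}\right)\right)^{2} = \left(- \frac{209}{30} + \left(60 + 5 i \sqrt{2}\right)\right)^{2} = \left(\frac{1591}{30} + 5 i \sqrt{2}\right)^{2}$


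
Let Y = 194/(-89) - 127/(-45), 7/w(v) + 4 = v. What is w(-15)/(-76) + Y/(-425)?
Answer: 8199463/2457868500 ≈ 0.0033360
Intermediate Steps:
w(v) = 7/(-4 + v)
Y = 2573/4005 (Y = 194*(-1/89) - 127*(-1/45) = -194/89 + 127/45 = 2573/4005 ≈ 0.64245)
w(-15)/(-76) + Y/(-425) = (7/(-4 - 15))/(-76) + (2573/4005)/(-425) = (7/(-19))*(-1/76) + (2573/4005)*(-1/425) = (7*(-1/19))*(-1/76) - 2573/1702125 = -7/19*(-1/76) - 2573/1702125 = 7/1444 - 2573/1702125 = 8199463/2457868500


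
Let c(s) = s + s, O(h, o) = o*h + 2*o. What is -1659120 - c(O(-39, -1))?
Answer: -1659194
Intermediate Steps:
O(h, o) = 2*o + h*o (O(h, o) = h*o + 2*o = 2*o + h*o)
c(s) = 2*s
-1659120 - c(O(-39, -1)) = -1659120 - 2*(-(2 - 39)) = -1659120 - 2*(-1*(-37)) = -1659120 - 2*37 = -1659120 - 1*74 = -1659120 - 74 = -1659194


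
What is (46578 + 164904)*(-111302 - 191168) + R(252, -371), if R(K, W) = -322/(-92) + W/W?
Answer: -127933921071/2 ≈ -6.3967e+10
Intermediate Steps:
R(K, W) = 9/2 (R(K, W) = -322*(-1/92) + 1 = 7/2 + 1 = 9/2)
(46578 + 164904)*(-111302 - 191168) + R(252, -371) = (46578 + 164904)*(-111302 - 191168) + 9/2 = 211482*(-302470) + 9/2 = -63966960540 + 9/2 = -127933921071/2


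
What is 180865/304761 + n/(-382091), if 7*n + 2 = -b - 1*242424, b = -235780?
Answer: 485773662611/815125046757 ≈ 0.59595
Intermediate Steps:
n = -6646/7 (n = -2/7 + (-1*(-235780) - 1*242424)/7 = -2/7 + (235780 - 242424)/7 = -2/7 + (⅐)*(-6644) = -2/7 - 6644/7 = -6646/7 ≈ -949.43)
180865/304761 + n/(-382091) = 180865/304761 - 6646/7/(-382091) = 180865*(1/304761) - 6646/7*(-1/382091) = 180865/304761 + 6646/2674637 = 485773662611/815125046757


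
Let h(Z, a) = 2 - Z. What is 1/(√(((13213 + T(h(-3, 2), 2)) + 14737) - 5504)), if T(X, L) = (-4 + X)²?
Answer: √22447/22447 ≈ 0.0066745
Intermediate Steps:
1/(√(((13213 + T(h(-3, 2), 2)) + 14737) - 5504)) = 1/(√(((13213 + (-4 + (2 - 1*(-3)))²) + 14737) - 5504)) = 1/(√(((13213 + (-4 + (2 + 3))²) + 14737) - 5504)) = 1/(√(((13213 + (-4 + 5)²) + 14737) - 5504)) = 1/(√(((13213 + 1²) + 14737) - 5504)) = 1/(√(((13213 + 1) + 14737) - 5504)) = 1/(√((13214 + 14737) - 5504)) = 1/(√(27951 - 5504)) = 1/(√22447) = √22447/22447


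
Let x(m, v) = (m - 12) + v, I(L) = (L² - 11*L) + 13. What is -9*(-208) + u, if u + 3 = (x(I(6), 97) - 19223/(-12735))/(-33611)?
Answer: 799998557662/428036085 ≈ 1869.0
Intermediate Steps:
I(L) = 13 + L² - 11*L
x(m, v) = -12 + m + v (x(m, v) = (-12 + m) + v = -12 + m + v)
u = -1284993458/428036085 (u = -3 + ((-12 + (13 + 6² - 11*6) + 97) - 19223/(-12735))/(-33611) = -3 + ((-12 + (13 + 36 - 66) + 97) - 19223*(-1/12735))*(-1/33611) = -3 + ((-12 - 17 + 97) + 19223/12735)*(-1/33611) = -3 + (68 + 19223/12735)*(-1/33611) = -3 + (885203/12735)*(-1/33611) = -3 - 885203/428036085 = -1284993458/428036085 ≈ -3.0021)
-9*(-208) + u = -9*(-208) - 1284993458/428036085 = 1872 - 1284993458/428036085 = 799998557662/428036085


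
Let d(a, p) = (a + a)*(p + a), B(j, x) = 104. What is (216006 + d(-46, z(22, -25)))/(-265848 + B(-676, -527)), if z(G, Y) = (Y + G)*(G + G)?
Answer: -116191/132872 ≈ -0.87446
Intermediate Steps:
z(G, Y) = 2*G*(G + Y) (z(G, Y) = (G + Y)*(2*G) = 2*G*(G + Y))
d(a, p) = 2*a*(a + p) (d(a, p) = (2*a)*(a + p) = 2*a*(a + p))
(216006 + d(-46, z(22, -25)))/(-265848 + B(-676, -527)) = (216006 + 2*(-46)*(-46 + 2*22*(22 - 25)))/(-265848 + 104) = (216006 + 2*(-46)*(-46 + 2*22*(-3)))/(-265744) = (216006 + 2*(-46)*(-46 - 132))*(-1/265744) = (216006 + 2*(-46)*(-178))*(-1/265744) = (216006 + 16376)*(-1/265744) = 232382*(-1/265744) = -116191/132872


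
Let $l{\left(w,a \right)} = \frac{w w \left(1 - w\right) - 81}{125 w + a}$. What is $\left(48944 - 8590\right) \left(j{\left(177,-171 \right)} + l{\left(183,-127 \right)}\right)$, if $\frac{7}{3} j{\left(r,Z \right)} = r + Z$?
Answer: $- \frac{852601107753}{79618} \approx -1.0709 \cdot 10^{7}$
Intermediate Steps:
$j{\left(r,Z \right)} = \frac{3 Z}{7} + \frac{3 r}{7}$ ($j{\left(r,Z \right)} = \frac{3 \left(r + Z\right)}{7} = \frac{3 \left(Z + r\right)}{7} = \frac{3 Z}{7} + \frac{3 r}{7}$)
$l{\left(w,a \right)} = \frac{-81 + w^{2} \left(1 - w\right)}{a + 125 w}$ ($l{\left(w,a \right)} = \frac{w^{2} \left(1 - w\right) - 81}{a + 125 w} = \frac{-81 + w^{2} \left(1 - w\right)}{a + 125 w}$)
$\left(48944 - 8590\right) \left(j{\left(177,-171 \right)} + l{\left(183,-127 \right)}\right) = \left(48944 - 8590\right) \left(\left(\frac{3}{7} \left(-171\right) + \frac{3}{7} \cdot 177\right) + \frac{-81 + 183^{2} - 183^{3}}{-127 + 125 \cdot 183}\right) = 40354 \left(\left(- \frac{513}{7} + \frac{531}{7}\right) + \frac{-81 + 33489 - 6128487}{-127 + 22875}\right) = 40354 \left(\frac{18}{7} + \frac{-81 + 33489 - 6128487}{22748}\right) = 40354 \left(\frac{18}{7} + \frac{1}{22748} \left(-6095079\right)\right) = 40354 \left(\frac{18}{7} - \frac{6095079}{22748}\right) = 40354 \left(- \frac{42256089}{159236}\right) = - \frac{852601107753}{79618}$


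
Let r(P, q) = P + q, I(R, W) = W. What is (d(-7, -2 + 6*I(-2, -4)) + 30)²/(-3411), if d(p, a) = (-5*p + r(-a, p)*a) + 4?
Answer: -180625/3411 ≈ -52.954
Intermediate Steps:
d(p, a) = 4 - 5*p + a*(p - a) (d(p, a) = (-5*p + (-a + p)*a) + 4 = (-5*p + (p - a)*a) + 4 = (-5*p + a*(p - a)) + 4 = 4 - 5*p + a*(p - a))
(d(-7, -2 + 6*I(-2, -4)) + 30)²/(-3411) = ((4 - 5*(-7) - (-2 + 6*(-4))*((-2 + 6*(-4)) - 1*(-7))) + 30)²/(-3411) = ((4 + 35 - (-2 - 24)*((-2 - 24) + 7)) + 30)²*(-1/3411) = ((4 + 35 - 1*(-26)*(-26 + 7)) + 30)²*(-1/3411) = ((4 + 35 - 1*(-26)*(-19)) + 30)²*(-1/3411) = ((4 + 35 - 494) + 30)²*(-1/3411) = (-455 + 30)²*(-1/3411) = (-425)²*(-1/3411) = 180625*(-1/3411) = -180625/3411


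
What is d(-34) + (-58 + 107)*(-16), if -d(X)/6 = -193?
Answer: 374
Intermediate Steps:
d(X) = 1158 (d(X) = -6*(-193) = 1158)
d(-34) + (-58 + 107)*(-16) = 1158 + (-58 + 107)*(-16) = 1158 + 49*(-16) = 1158 - 784 = 374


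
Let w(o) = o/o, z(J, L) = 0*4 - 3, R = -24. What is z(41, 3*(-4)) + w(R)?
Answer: -2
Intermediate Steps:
z(J, L) = -3 (z(J, L) = 0 - 3 = -3)
w(o) = 1
z(41, 3*(-4)) + w(R) = -3 + 1 = -2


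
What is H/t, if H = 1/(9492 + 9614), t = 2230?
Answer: 1/42606380 ≈ 2.3471e-8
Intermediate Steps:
H = 1/19106 ≈ 5.2340e-5
H/t = (1/19106)/2230 = (1/19106)*(1/2230) = 1/42606380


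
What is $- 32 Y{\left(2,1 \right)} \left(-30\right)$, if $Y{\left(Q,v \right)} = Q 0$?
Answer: $0$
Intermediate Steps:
$Y{\left(Q,v \right)} = 0$
$- 32 Y{\left(2,1 \right)} \left(-30\right) = \left(-32\right) 0 \left(-30\right) = 0 \left(-30\right) = 0$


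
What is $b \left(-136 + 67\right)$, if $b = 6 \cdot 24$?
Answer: $-9936$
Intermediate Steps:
$b = 144$
$b \left(-136 + 67\right) = 144 \left(-136 + 67\right) = 144 \left(-69\right) = -9936$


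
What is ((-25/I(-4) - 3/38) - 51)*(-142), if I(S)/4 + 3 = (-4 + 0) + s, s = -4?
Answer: 2998117/418 ≈ 7172.5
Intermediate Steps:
I(S) = -44 (I(S) = -12 + 4*((-4 + 0) - 4) = -12 + 4*(-4 - 4) = -12 + 4*(-8) = -12 - 32 = -44)
((-25/I(-4) - 3/38) - 51)*(-142) = ((-25/(-44) - 3/38) - 51)*(-142) = ((-25*(-1/44) - 3*1/38) - 51)*(-142) = ((25/44 - 3/38) - 51)*(-142) = (409/836 - 51)*(-142) = -42227/836*(-142) = 2998117/418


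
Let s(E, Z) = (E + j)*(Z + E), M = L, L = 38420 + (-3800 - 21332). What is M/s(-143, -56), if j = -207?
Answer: 6644/34825 ≈ 0.19078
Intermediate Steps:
L = 13288 (L = 38420 - 25132 = 13288)
M = 13288
s(E, Z) = (-207 + E)*(E + Z) (s(E, Z) = (E - 207)*(Z + E) = (-207 + E)*(E + Z))
M/s(-143, -56) = 13288/((-143)**2 - 207*(-143) - 207*(-56) - 143*(-56)) = 13288/(20449 + 29601 + 11592 + 8008) = 13288/69650 = 13288*(1/69650) = 6644/34825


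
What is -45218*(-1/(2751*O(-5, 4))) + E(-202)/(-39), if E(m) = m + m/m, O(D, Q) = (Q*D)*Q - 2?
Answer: 7263080/1466283 ≈ 4.9534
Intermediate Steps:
O(D, Q) = -2 + D*Q² (O(D, Q) = (D*Q)*Q - 2 = D*Q² - 2 = -2 + D*Q²)
E(m) = 1 + m (E(m) = m + 1 = 1 + m)
-45218*(-1/(2751*O(-5, 4))) + E(-202)/(-39) = -45218*(-1/(2751*(-2 - 5*4²))) + (1 - 202)/(-39) = -45218*(-1/(2751*(-2 - 5*16))) - 201*(-1/39) = -45218*(-1/(2751*(-2 - 80))) + 67/13 = -45218/((-82*(-2751))) + 67/13 = -45218/225582 + 67/13 = -45218*1/225582 + 67/13 = -22609/112791 + 67/13 = 7263080/1466283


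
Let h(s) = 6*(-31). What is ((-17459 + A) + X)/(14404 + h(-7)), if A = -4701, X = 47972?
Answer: 12906/7109 ≈ 1.8154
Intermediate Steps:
h(s) = -186
((-17459 + A) + X)/(14404 + h(-7)) = ((-17459 - 4701) + 47972)/(14404 - 186) = (-22160 + 47972)/14218 = 25812*(1/14218) = 12906/7109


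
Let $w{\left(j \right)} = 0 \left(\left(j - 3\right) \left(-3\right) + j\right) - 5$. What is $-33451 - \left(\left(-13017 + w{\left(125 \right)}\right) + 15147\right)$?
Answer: $-35576$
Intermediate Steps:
$w{\left(j \right)} = -5$ ($w{\left(j \right)} = 0 \left(\left(j - 3\right) \left(-3\right) + j\right) - 5 = 0 \left(\left(-3 + j\right) \left(-3\right) + j\right) - 5 = 0 \left(\left(9 - 3 j\right) + j\right) - 5 = 0 \left(9 - 2 j\right) - 5 = 0 - 5 = -5$)
$-33451 - \left(\left(-13017 + w{\left(125 \right)}\right) + 15147\right) = -33451 - \left(\left(-13017 - 5\right) + 15147\right) = -33451 - \left(-13022 + 15147\right) = -33451 - 2125 = -35576$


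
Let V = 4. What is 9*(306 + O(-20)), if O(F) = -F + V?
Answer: 2970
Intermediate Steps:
O(F) = 4 - F (O(F) = -F + 4 = 4 - F)
9*(306 + O(-20)) = 9*(306 + (4 - 1*(-20))) = 9*(306 + (4 + 20)) = 9*(306 + 24) = 9*330 = 2970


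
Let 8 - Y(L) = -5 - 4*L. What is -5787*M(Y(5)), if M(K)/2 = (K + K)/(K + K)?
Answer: -11574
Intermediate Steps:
Y(L) = 13 + 4*L (Y(L) = 8 - (-5 - 4*L) = 8 + (5 + 4*L) = 13 + 4*L)
M(K) = 2 (M(K) = 2*((K + K)/(K + K)) = 2*((2*K)/((2*K))) = 2*((2*K)*(1/(2*K))) = 2*1 = 2)
-5787*M(Y(5)) = -5787*2 = -11574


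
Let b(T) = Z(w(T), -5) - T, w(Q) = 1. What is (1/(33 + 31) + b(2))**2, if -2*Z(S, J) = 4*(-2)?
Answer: 16641/4096 ≈ 4.0627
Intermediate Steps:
Z(S, J) = 4 (Z(S, J) = -2*(-2) = -1/2*(-8) = 4)
b(T) = 4 - T
(1/(33 + 31) + b(2))**2 = (1/(33 + 31) + (4 - 1*2))**2 = (1/64 + (4 - 2))**2 = (1/64 + 2)**2 = (129/64)**2 = 16641/4096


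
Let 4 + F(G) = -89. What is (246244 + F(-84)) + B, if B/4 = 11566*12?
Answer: 801319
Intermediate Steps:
B = 555168 (B = 4*(11566*12) = 4*138792 = 555168)
F(G) = -93 (F(G) = -4 - 89 = -93)
(246244 + F(-84)) + B = (246244 - 93) + 555168 = 246151 + 555168 = 801319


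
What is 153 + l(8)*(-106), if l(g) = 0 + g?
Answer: -695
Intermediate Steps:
l(g) = g
153 + l(8)*(-106) = 153 + 8*(-106) = 153 - 848 = -695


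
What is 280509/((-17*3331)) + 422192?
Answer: 23907185875/56627 ≈ 4.2219e+5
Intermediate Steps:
280509/((-17*3331)) + 422192 = 280509/(-56627) + 422192 = 280509*(-1/56627) + 422192 = -280509/56627 + 422192 = 23907185875/56627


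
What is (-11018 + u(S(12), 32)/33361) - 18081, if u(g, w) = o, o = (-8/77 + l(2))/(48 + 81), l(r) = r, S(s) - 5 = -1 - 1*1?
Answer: -132091447717/4539381 ≈ -29099.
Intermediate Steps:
S(s) = 3 (S(s) = 5 + (-1 - 1*1) = 5 + (-1 - 1) = 5 - 2 = 3)
o = 146/9933 (o = (-8/77 + 2)/(48 + 81) = (-8*1/77 + 2)/129 = (-8/77 + 2)*(1/129) = (146/77)*(1/129) = 146/9933 ≈ 0.014698)
u(g, w) = 146/9933
(-11018 + u(S(12), 32)/33361) - 18081 = (-11018 + (146/9933)/33361) - 18081 = (-11018 + (146/9933)*(1/33361)) - 18081 = (-11018 + 2/4539381) - 18081 = -50014899856/4539381 - 18081 = -132091447717/4539381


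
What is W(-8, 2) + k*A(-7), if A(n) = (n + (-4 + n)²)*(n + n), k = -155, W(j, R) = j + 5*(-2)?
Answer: 247362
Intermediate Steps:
W(j, R) = -10 + j (W(j, R) = j - 10 = -10 + j)
A(n) = 2*n*(n + (-4 + n)²) (A(n) = (n + (-4 + n)²)*(2*n) = 2*n*(n + (-4 + n)²))
W(-8, 2) + k*A(-7) = (-10 - 8) - 310*(-7)*(-7 + (-4 - 7)²) = -18 - 310*(-7)*(-7 + (-11)²) = -18 - 310*(-7)*(-7 + 121) = -18 - 310*(-7)*114 = -18 - 155*(-1596) = -18 + 247380 = 247362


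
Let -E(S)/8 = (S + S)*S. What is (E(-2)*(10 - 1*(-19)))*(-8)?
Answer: 14848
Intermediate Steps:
E(S) = -16*S**2 (E(S) = -8*(S + S)*S = -8*2*S*S = -16*S**2)
(E(-2)*(10 - 1*(-19)))*(-8) = ((-16*(-2)**2)*(10 - 1*(-19)))*(-8) = ((-16*4)*(10 + 19))*(-8) = -64*29*(-8) = -1856*(-8) = 14848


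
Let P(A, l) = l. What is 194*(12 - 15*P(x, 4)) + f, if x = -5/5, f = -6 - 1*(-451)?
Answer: -8867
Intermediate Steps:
f = 445 (f = -6 + 451 = 445)
x = -1 (x = -5*⅕ = -1)
194*(12 - 15*P(x, 4)) + f = 194*(12 - 15*4) + 445 = 194*(12 - 60) + 445 = 194*(-48) + 445 = -9312 + 445 = -8867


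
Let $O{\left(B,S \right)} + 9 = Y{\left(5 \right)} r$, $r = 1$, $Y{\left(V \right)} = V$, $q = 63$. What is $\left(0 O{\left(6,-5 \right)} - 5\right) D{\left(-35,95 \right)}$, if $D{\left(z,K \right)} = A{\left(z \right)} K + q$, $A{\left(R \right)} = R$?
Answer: $16310$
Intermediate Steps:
$D{\left(z,K \right)} = 63 + K z$ ($D{\left(z,K \right)} = z K + 63 = K z + 63 = 63 + K z$)
$O{\left(B,S \right)} = -4$ ($O{\left(B,S \right)} = -9 + 5 \cdot 1 = -9 + 5 = -4$)
$\left(0 O{\left(6,-5 \right)} - 5\right) D{\left(-35,95 \right)} = \left(0 \left(-4\right) - 5\right) \left(63 + 95 \left(-35\right)\right) = \left(0 - 5\right) \left(63 - 3325\right) = \left(-5\right) \left(-3262\right) = 16310$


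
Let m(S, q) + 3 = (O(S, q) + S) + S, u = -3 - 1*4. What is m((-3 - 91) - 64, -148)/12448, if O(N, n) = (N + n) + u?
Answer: -79/1556 ≈ -0.050771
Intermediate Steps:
u = -7 (u = -3 - 4 = -7)
O(N, n) = -7 + N + n (O(N, n) = (N + n) - 7 = -7 + N + n)
m(S, q) = -10 + q + 3*S (m(S, q) = -3 + (((-7 + S + q) + S) + S) = -3 + ((-7 + q + 2*S) + S) = -3 + (-7 + q + 3*S) = -10 + q + 3*S)
m((-3 - 91) - 64, -148)/12448 = (-10 - 148 + 3*((-3 - 91) - 64))/12448 = (-10 - 148 + 3*(-94 - 64))*(1/12448) = (-10 - 148 + 3*(-158))*(1/12448) = (-10 - 148 - 474)*(1/12448) = -632*1/12448 = -79/1556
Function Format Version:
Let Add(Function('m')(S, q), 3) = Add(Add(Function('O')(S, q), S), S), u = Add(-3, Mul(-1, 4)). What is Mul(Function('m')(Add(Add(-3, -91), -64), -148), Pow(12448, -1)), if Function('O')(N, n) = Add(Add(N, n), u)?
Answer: Rational(-79, 1556) ≈ -0.050771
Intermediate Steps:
u = -7 (u = Add(-3, -4) = -7)
Function('O')(N, n) = Add(-7, N, n) (Function('O')(N, n) = Add(Add(N, n), -7) = Add(-7, N, n))
Function('m')(S, q) = Add(-10, q, Mul(3, S)) (Function('m')(S, q) = Add(-3, Add(Add(Add(-7, S, q), S), S)) = Add(-3, Add(Add(-7, q, Mul(2, S)), S)) = Add(-3, Add(-7, q, Mul(3, S))) = Add(-10, q, Mul(3, S)))
Mul(Function('m')(Add(Add(-3, -91), -64), -148), Pow(12448, -1)) = Mul(Add(-10, -148, Mul(3, Add(Add(-3, -91), -64))), Pow(12448, -1)) = Mul(Add(-10, -148, Mul(3, Add(-94, -64))), Rational(1, 12448)) = Mul(Add(-10, -148, Mul(3, -158)), Rational(1, 12448)) = Mul(Add(-10, -148, -474), Rational(1, 12448)) = Mul(-632, Rational(1, 12448)) = Rational(-79, 1556)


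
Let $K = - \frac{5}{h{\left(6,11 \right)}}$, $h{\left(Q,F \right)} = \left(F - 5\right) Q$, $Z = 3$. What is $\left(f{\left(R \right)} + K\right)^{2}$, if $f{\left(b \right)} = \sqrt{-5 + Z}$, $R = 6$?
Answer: $\frac{\left(-5 + 36 i \sqrt{2}\right)^{2}}{1296} \approx -1.9807 - 0.39284 i$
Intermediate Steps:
$h{\left(Q,F \right)} = Q \left(-5 + F\right)$ ($h{\left(Q,F \right)} = \left(-5 + F\right) Q = Q \left(-5 + F\right)$)
$f{\left(b \right)} = i \sqrt{2}$ ($f{\left(b \right)} = \sqrt{-5 + 3} = \sqrt{-2} = i \sqrt{2}$)
$K = - \frac{5}{36}$ ($K = - \frac{5}{6 \left(-5 + 11\right)} = - \frac{5}{6 \cdot 6} = - \frac{5}{36} \approx -0.13889$)
$\left(f{\left(R \right)} + K\right)^{2} = \left(i \sqrt{2} - \frac{5}{36}\right)^{2} = \left(- \frac{5}{36} + i \sqrt{2}\right)^{2}$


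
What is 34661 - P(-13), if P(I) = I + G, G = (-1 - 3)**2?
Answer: 34658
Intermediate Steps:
G = 16 (G = (-4)**2 = 16)
P(I) = 16 + I (P(I) = I + 16 = 16 + I)
34661 - P(-13) = 34661 - (16 - 13) = 34661 - 1*3 = 34661 - 3 = 34658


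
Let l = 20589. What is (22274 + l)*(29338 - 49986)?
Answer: -885035224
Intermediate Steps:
(22274 + l)*(29338 - 49986) = (22274 + 20589)*(29338 - 49986) = 42863*(-20648) = -885035224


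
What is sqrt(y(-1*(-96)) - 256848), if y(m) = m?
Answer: 12*I*sqrt(1783) ≈ 506.71*I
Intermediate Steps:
sqrt(y(-1*(-96)) - 256848) = sqrt(-1*(-96) - 256848) = sqrt(96 - 256848) = sqrt(-256752) = 12*I*sqrt(1783)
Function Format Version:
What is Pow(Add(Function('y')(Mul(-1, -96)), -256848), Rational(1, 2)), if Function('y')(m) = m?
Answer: Mul(12, I, Pow(1783, Rational(1, 2))) ≈ Mul(506.71, I)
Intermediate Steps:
Pow(Add(Function('y')(Mul(-1, -96)), -256848), Rational(1, 2)) = Pow(Add(Mul(-1, -96), -256848), Rational(1, 2)) = Pow(Add(96, -256848), Rational(1, 2)) = Pow(-256752, Rational(1, 2)) = Mul(12, I, Pow(1783, Rational(1, 2)))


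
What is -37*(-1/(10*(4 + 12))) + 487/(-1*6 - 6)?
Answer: -19369/480 ≈ -40.352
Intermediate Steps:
-37*(-1/(10*(4 + 12))) + 487/(-1*6 - 6) = -37/((-10*16)) + 487/(-6 - 6) = -37/(-160) + 487/(-12) = -37*(-1/160) + 487*(-1/12) = 37/160 - 487/12 = -19369/480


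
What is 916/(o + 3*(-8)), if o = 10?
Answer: -458/7 ≈ -65.429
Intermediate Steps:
916/(o + 3*(-8)) = 916/(10 + 3*(-8)) = 916/(10 - 24) = 916/(-14) = 916*(-1/14) = -458/7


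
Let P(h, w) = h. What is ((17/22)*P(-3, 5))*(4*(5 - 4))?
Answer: -102/11 ≈ -9.2727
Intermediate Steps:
((17/22)*P(-3, 5))*(4*(5 - 4)) = ((17/22)*(-3))*(4*(5 - 4)) = ((17*(1/22))*(-3))*(4*1) = ((17/22)*(-3))*4 = -51/22*4 = -102/11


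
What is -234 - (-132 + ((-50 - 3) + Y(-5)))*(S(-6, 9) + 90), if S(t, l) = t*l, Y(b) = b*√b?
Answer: 6426 + 180*I*√5 ≈ 6426.0 + 402.49*I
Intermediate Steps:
Y(b) = b^(3/2)
S(t, l) = l*t
-234 - (-132 + ((-50 - 3) + Y(-5)))*(S(-6, 9) + 90) = -234 - (-132 + ((-50 - 3) + (-5)^(3/2)))*(9*(-6) + 90) = -234 - (-132 + (-53 - 5*I*√5))*(-54 + 90) = -234 - (-185 - 5*I*√5)*36 = -234 - (-6660 - 180*I*√5) = -234 + (6660 + 180*I*√5) = 6426 + 180*I*√5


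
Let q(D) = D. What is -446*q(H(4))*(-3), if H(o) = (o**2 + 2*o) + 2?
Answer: 34788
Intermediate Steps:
H(o) = 2 + o**2 + 2*o
-446*q(H(4))*(-3) = -446*(2 + 4**2 + 2*4)*(-3) = -446*(2 + 16 + 8)*(-3) = -11596*(-3) = -446*(-78) = 34788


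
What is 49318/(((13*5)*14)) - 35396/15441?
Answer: 364654439/7025655 ≈ 51.903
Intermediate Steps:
49318/(((13*5)*14)) - 35396/15441 = 49318/((65*14)) - 35396*1/15441 = 49318/910 - 35396/15441 = 49318*(1/910) - 35396/15441 = 24659/455 - 35396/15441 = 364654439/7025655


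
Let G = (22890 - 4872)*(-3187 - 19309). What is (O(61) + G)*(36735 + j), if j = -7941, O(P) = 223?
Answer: -11671149907770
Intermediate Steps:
G = -405332928 (G = 18018*(-22496) = -405332928)
(O(61) + G)*(36735 + j) = (223 - 405332928)*(36735 - 7941) = -405332705*28794 = -11671149907770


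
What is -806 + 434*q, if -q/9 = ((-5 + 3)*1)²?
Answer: -16430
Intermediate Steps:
q = -36 (q = -9*(-5 + 3)² = -9*(-2*1)² = -9*(-2)² = -9*4 = -36)
-806 + 434*q = -806 + 434*(-36) = -806 - 15624 = -16430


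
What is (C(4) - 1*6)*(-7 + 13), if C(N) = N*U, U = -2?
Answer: -84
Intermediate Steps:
C(N) = -2*N (C(N) = N*(-2) = -2*N)
(C(4) - 1*6)*(-7 + 13) = (-2*4 - 1*6)*(-7 + 13) = (-8 - 6)*6 = -14*6 = -84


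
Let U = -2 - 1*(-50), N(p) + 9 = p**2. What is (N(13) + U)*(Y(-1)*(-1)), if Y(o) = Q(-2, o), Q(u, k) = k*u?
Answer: -416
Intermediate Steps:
Y(o) = -2*o (Y(o) = o*(-2) = -2*o)
N(p) = -9 + p**2
U = 48 (U = -2 + 50 = 48)
(N(13) + U)*(Y(-1)*(-1)) = ((-9 + 13**2) + 48)*(-2*(-1)*(-1)) = ((-9 + 169) + 48)*(2*(-1)) = (160 + 48)*(-2) = 208*(-2) = -416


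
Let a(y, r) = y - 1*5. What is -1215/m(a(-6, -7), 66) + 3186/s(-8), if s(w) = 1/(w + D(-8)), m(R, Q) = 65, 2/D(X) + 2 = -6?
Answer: -683883/26 ≈ -26303.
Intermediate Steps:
a(y, r) = -5 + y (a(y, r) = y - 5 = -5 + y)
D(X) = -1/4 (D(X) = 2/(-2 - 6) = 2/(-8) = 2*(-1/8) = -1/4)
s(w) = 1/(-1/4 + w) (s(w) = 1/(w - 1/4) = 1/(-1/4 + w))
-1215/m(a(-6, -7), 66) + 3186/s(-8) = -1215/65 + 3186/((4/(-1 + 4*(-8)))) = -1215*1/65 + 3186/((4/(-1 - 32))) = -243/13 + 3186/((4/(-33))) = -243/13 + 3186/((4*(-1/33))) = -243/13 + 3186/(-4/33) = -243/13 + 3186*(-33/4) = -243/13 - 52569/2 = -683883/26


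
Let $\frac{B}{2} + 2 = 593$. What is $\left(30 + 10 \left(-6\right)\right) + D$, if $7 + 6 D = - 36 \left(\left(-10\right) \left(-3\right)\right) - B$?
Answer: $- \frac{2449}{6} \approx -408.17$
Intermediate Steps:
$B = 1182$ ($B = -4 + 2 \cdot 593 = -4 + 1186 = 1182$)
$D = - \frac{2269}{6}$ ($D = - \frac{7}{6} + \frac{- 36 \left(\left(-10\right) \left(-3\right)\right) - 1182}{6} = - \frac{7}{6} + \frac{\left(-36\right) 30 - 1182}{6} = - \frac{7}{6} + \frac{-1080 - 1182}{6} = - \frac{7}{6} + \frac{1}{6} \left(-2262\right) = - \frac{7}{6} - 377 = - \frac{2269}{6} \approx -378.17$)
$\left(30 + 10 \left(-6\right)\right) + D = \left(30 + 10 \left(-6\right)\right) - \frac{2269}{6} = \left(30 - 60\right) - \frac{2269}{6} = -30 - \frac{2269}{6} = - \frac{2449}{6}$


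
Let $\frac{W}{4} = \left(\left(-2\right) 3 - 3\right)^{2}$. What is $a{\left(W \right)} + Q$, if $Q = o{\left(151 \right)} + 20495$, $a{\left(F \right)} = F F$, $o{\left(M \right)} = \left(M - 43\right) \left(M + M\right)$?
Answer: $158087$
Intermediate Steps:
$W = 324$ ($W = 4 \left(\left(-2\right) 3 - 3\right)^{2} = 4 \left(-6 - 3\right)^{2} = 4 \left(-9\right)^{2} = 4 \cdot 81 = 324$)
$o{\left(M \right)} = 2 M \left(-43 + M\right)$ ($o{\left(M \right)} = \left(-43 + M\right) 2 M = 2 M \left(-43 + M\right)$)
$a{\left(F \right)} = F^{2}$
$Q = 53111$ ($Q = 2 \cdot 151 \left(-43 + 151\right) + 20495 = 2 \cdot 151 \cdot 108 + 20495 = 32616 + 20495 = 53111$)
$a{\left(W \right)} + Q = 324^{2} + 53111 = 104976 + 53111 = 158087$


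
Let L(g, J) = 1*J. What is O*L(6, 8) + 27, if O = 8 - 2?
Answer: 75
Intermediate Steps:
L(g, J) = J
O = 6
O*L(6, 8) + 27 = 6*8 + 27 = 48 + 27 = 75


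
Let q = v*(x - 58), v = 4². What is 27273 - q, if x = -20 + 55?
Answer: 27641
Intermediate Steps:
v = 16
x = 35
q = -368 (q = 16*(35 - 58) = 16*(-23) = -368)
27273 - q = 27273 - 1*(-368) = 27273 + 368 = 27641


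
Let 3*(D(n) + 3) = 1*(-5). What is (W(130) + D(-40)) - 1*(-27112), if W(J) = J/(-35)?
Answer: 569176/21 ≈ 27104.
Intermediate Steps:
D(n) = -14/3 (D(n) = -3 + (1*(-5))/3 = -3 + (⅓)*(-5) = -3 - 5/3 = -14/3)
W(J) = -J/35 (W(J) = J*(-1/35) = -J/35)
(W(130) + D(-40)) - 1*(-27112) = (-1/35*130 - 14/3) - 1*(-27112) = (-26/7 - 14/3) + 27112 = -176/21 + 27112 = 569176/21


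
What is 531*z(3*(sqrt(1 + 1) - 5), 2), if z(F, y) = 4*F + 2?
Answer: -30798 + 6372*sqrt(2) ≈ -21787.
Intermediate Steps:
z(F, y) = 2 + 4*F
531*z(3*(sqrt(1 + 1) - 5), 2) = 531*(2 + 4*(3*(sqrt(1 + 1) - 5))) = 531*(2 + 4*(3*(sqrt(2) - 5))) = 531*(2 + 4*(3*(-5 + sqrt(2)))) = 531*(2 + 4*(-15 + 3*sqrt(2))) = 531*(2 + (-60 + 12*sqrt(2))) = 531*(-58 + 12*sqrt(2)) = -30798 + 6372*sqrt(2)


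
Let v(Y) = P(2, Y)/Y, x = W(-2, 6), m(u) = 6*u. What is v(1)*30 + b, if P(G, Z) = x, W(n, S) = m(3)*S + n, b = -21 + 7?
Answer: 3166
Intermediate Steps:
b = -14
W(n, S) = n + 18*S (W(n, S) = (6*3)*S + n = 18*S + n = n + 18*S)
x = 106 (x = -2 + 18*6 = -2 + 108 = 106)
P(G, Z) = 106
v(Y) = 106/Y
v(1)*30 + b = (106/1)*30 - 14 = (106*1)*30 - 14 = 106*30 - 14 = 3180 - 14 = 3166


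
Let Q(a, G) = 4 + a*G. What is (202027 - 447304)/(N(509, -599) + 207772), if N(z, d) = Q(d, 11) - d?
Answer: -81759/67262 ≈ -1.2155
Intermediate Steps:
Q(a, G) = 4 + G*a
N(z, d) = 4 + 10*d (N(z, d) = (4 + 11*d) - d = 4 + 10*d)
(202027 - 447304)/(N(509, -599) + 207772) = (202027 - 447304)/((4 + 10*(-599)) + 207772) = -245277/((4 - 5990) + 207772) = -245277/(-5986 + 207772) = -245277/201786 = -245277*1/201786 = -81759/67262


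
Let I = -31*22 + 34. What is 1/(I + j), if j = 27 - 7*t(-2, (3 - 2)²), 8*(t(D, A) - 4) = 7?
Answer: -8/5241 ≈ -0.0015264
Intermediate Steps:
t(D, A) = 39/8 (t(D, A) = 4 + (⅛)*7 = 4 + 7/8 = 39/8)
I = -648 (I = -682 + 34 = -648)
j = -57/8 (j = 27 - 7*39/8 = 27 - 273/8 = -57/8 ≈ -7.1250)
1/(I + j) = 1/(-648 - 57/8) = 1/(-5241/8) = -8/5241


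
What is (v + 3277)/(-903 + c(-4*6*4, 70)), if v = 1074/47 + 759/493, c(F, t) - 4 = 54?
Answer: -76496522/19579495 ≈ -3.9070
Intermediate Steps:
c(F, t) = 58 (c(F, t) = 4 + 54 = 58)
v = 565155/23171 (v = 1074*(1/47) + 759*(1/493) = 1074/47 + 759/493 = 565155/23171 ≈ 24.391)
(v + 3277)/(-903 + c(-4*6*4, 70)) = (565155/23171 + 3277)/(-903 + 58) = (76496522/23171)/(-845) = (76496522/23171)*(-1/845) = -76496522/19579495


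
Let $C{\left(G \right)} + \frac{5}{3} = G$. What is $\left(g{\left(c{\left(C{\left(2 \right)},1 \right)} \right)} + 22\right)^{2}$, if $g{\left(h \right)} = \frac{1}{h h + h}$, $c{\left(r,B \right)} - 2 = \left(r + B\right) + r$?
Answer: $\frac{11539609}{23716} \approx 486.57$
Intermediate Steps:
$C{\left(G \right)} = - \frac{5}{3} + G$
$c{\left(r,B \right)} = 2 + B + 2 r$ ($c{\left(r,B \right)} = 2 + \left(\left(r + B\right) + r\right) = 2 + \left(\left(B + r\right) + r\right) = 2 + \left(B + 2 r\right) = 2 + B + 2 r$)
$g{\left(h \right)} = \frac{1}{h + h^{2}}$ ($g{\left(h \right)} = \frac{1}{h^{2} + h} = \frac{1}{h + h^{2}}$)
$\left(g{\left(c{\left(C{\left(2 \right)},1 \right)} \right)} + 22\right)^{2} = \left(\frac{1}{\left(2 + 1 + 2 \left(- \frac{5}{3} + 2\right)\right) \left(1 + \left(2 + 1 + 2 \left(- \frac{5}{3} + 2\right)\right)\right)} + 22\right)^{2} = \left(\frac{1}{\left(2 + 1 + 2 \cdot \frac{1}{3}\right) \left(1 + \left(2 + 1 + 2 \cdot \frac{1}{3}\right)\right)} + 22\right)^{2} = \left(\frac{1}{\left(2 + 1 + \frac{2}{3}\right) \left(1 + \left(2 + 1 + \frac{2}{3}\right)\right)} + 22\right)^{2} = \left(\frac{1}{\frac{11}{3} \left(1 + \frac{11}{3}\right)} + 22\right)^{2} = \left(\frac{3}{11 \cdot \frac{14}{3}} + 22\right)^{2} = \left(\frac{3}{11} \cdot \frac{3}{14} + 22\right)^{2} = \left(\frac{9}{154} + 22\right)^{2} = \left(\frac{3397}{154}\right)^{2} = \frac{11539609}{23716}$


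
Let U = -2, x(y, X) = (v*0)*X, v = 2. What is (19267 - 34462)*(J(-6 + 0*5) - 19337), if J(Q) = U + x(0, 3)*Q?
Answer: 293856105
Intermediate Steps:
x(y, X) = 0 (x(y, X) = (2*0)*X = 0*X = 0)
J(Q) = -2 (J(Q) = -2 + 0*Q = -2 + 0 = -2)
(19267 - 34462)*(J(-6 + 0*5) - 19337) = (19267 - 34462)*(-2 - 19337) = -15195*(-19339) = 293856105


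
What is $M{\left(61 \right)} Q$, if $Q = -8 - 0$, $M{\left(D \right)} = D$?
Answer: $-488$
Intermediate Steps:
$Q = -8$ ($Q = -8 + 0 = -8$)
$M{\left(61 \right)} Q = 61 \left(-8\right) = -488$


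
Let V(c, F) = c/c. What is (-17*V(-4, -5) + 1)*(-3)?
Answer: 48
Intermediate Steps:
V(c, F) = 1
(-17*V(-4, -5) + 1)*(-3) = (-17*1 + 1)*(-3) = (-17 + 1)*(-3) = -16*(-3) = 48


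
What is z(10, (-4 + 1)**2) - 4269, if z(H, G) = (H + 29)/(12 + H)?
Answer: -93879/22 ≈ -4267.2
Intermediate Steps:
z(H, G) = (29 + H)/(12 + H)
z(10, (-4 + 1)**2) - 4269 = (29 + 10)/(12 + 10) - 4269 = 39/22 - 4269 = -93879/22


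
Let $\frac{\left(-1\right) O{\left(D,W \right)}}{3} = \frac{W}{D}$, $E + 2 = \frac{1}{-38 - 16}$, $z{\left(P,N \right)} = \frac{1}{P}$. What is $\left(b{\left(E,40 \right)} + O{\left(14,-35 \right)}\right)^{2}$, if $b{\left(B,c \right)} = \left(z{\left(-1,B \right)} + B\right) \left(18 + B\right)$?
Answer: $\frac{14113202401}{8503056} \approx 1659.8$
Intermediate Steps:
$E = - \frac{109}{54}$ ($E = -2 + \frac{1}{-38 - 16} = -2 + \frac{1}{-54} = -2 - \frac{1}{54} = - \frac{109}{54} \approx -2.0185$)
$b{\left(B,c \right)} = \left(-1 + B\right) \left(18 + B\right)$ ($b{\left(B,c \right)} = \left(\frac{1}{-1} + B\right) \left(18 + B\right) = \left(-1 + B\right) \left(18 + B\right)$)
$O{\left(D,W \right)} = - \frac{3 W}{D}$ ($O{\left(D,W \right)} = - 3 \frac{W}{D} = - \frac{3 W}{D}$)
$\left(b{\left(E,40 \right)} + O{\left(14,-35 \right)}\right)^{2} = \left(\left(-18 + \left(- \frac{109}{54}\right)^{2} + 17 \left(- \frac{109}{54}\right)\right) - - \frac{105}{14}\right)^{2} = \left(\left(-18 + \frac{11881}{2916} - \frac{1853}{54}\right) - \left(-105\right) \frac{1}{14}\right)^{2} = \left(- \frac{140669}{2916} + \frac{15}{2}\right)^{2} = \left(- \frac{118799}{2916}\right)^{2} = \frac{14113202401}{8503056}$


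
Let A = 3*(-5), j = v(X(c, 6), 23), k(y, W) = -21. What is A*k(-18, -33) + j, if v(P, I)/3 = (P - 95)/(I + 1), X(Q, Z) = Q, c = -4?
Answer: 2421/8 ≈ 302.63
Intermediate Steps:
v(P, I) = 3*(-95 + P)/(1 + I) (v(P, I) = 3*((P - 95)/(I + 1)) = 3*((-95 + P)/(1 + I)) = 3*(-95 + P)/(1 + I))
j = -99/8 (j = 3*(-95 - 4)/(1 + 23) = 3*(-99)/24 = 3*(1/24)*(-99) = -99/8 ≈ -12.375)
A = -15
A*k(-18, -33) + j = -15*(-21) - 99/8 = 315 - 99/8 = 2421/8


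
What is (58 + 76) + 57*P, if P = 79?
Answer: 4637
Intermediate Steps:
(58 + 76) + 57*P = (58 + 76) + 57*79 = 134 + 4503 = 4637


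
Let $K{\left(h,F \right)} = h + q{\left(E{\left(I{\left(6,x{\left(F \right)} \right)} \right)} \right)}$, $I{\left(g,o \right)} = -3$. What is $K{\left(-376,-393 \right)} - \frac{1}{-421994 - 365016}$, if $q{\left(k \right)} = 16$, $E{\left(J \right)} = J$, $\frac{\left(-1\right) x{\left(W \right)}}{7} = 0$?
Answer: $- \frac{283323599}{787010} \approx -360.0$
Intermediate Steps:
$x{\left(W \right)} = 0$ ($x{\left(W \right)} = \left(-7\right) 0 = 0$)
$K{\left(h,F \right)} = 16 + h$ ($K{\left(h,F \right)} = h + 16 = 16 + h$)
$K{\left(-376,-393 \right)} - \frac{1}{-421994 - 365016} = \left(16 - 376\right) - \frac{1}{-421994 - 365016} = -360 - \frac{1}{-787010} = -360 - - \frac{1}{787010} = -360 + \frac{1}{787010} = - \frac{283323599}{787010}$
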